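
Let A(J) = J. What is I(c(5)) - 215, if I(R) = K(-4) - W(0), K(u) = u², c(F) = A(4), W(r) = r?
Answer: -199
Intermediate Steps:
c(F) = 4
I(R) = 16 (I(R) = (-4)² - 1*0 = 16 + 0 = 16)
I(c(5)) - 215 = 16 - 215 = -199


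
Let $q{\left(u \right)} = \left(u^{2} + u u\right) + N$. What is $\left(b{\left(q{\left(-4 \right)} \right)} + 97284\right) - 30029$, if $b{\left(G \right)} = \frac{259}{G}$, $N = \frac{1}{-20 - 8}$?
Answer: $\frac{60200477}{895} \approx 67263.0$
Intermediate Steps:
$N = - \frac{1}{28}$ ($N = \frac{1}{-28} = - \frac{1}{28} \approx -0.035714$)
$q{\left(u \right)} = - \frac{1}{28} + 2 u^{2}$ ($q{\left(u \right)} = \left(u^{2} + u u\right) - \frac{1}{28} = \left(u^{2} + u^{2}\right) - \frac{1}{28} = 2 u^{2} - \frac{1}{28} = - \frac{1}{28} + 2 u^{2}$)
$\left(b{\left(q{\left(-4 \right)} \right)} + 97284\right) - 30029 = \left(\frac{259}{- \frac{1}{28} + 2 \left(-4\right)^{2}} + 97284\right) - 30029 = \left(\frac{259}{- \frac{1}{28} + 2 \cdot 16} + 97284\right) - 30029 = \left(\frac{259}{- \frac{1}{28} + 32} + 97284\right) - 30029 = \left(\frac{259}{\frac{895}{28}} + 97284\right) - 30029 = \left(259 \cdot \frac{28}{895} + 97284\right) - 30029 = \left(\frac{7252}{895} + 97284\right) - 30029 = \frac{87076432}{895} - 30029 = \frac{60200477}{895}$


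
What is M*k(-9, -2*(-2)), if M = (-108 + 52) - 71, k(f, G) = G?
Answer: -508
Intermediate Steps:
M = -127 (M = -56 - 71 = -127)
M*k(-9, -2*(-2)) = -(-254)*(-2) = -127*4 = -508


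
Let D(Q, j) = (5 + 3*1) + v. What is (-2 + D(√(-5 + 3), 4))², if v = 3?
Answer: 81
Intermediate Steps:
D(Q, j) = 11 (D(Q, j) = (5 + 3*1) + 3 = (5 + 3) + 3 = 8 + 3 = 11)
(-2 + D(√(-5 + 3), 4))² = (-2 + 11)² = 9² = 81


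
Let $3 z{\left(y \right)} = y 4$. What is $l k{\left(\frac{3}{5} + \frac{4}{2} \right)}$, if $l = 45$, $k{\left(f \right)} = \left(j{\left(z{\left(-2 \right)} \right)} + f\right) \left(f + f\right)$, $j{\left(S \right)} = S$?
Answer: $- \frac{78}{5} \approx -15.6$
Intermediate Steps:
$z{\left(y \right)} = \frac{4 y}{3}$ ($z{\left(y \right)} = \frac{y 4}{3} = \frac{4 y}{3}$)
$k{\left(f \right)} = 2 f \left(- \frac{8}{3} + f\right)$ ($k{\left(f \right)} = \left(\frac{4}{3} \left(-2\right) + f\right) \left(f + f\right) = \left(- \frac{8}{3} + f\right) 2 f = 2 f \left(- \frac{8}{3} + f\right)$)
$l k{\left(\frac{3}{5} + \frac{4}{2} \right)} = 45 \frac{2 \left(\frac{3}{5} + \frac{4}{2}\right) \left(-8 + 3 \left(\frac{3}{5} + \frac{4}{2}\right)\right)}{3} = 45 \frac{2 \left(3 \cdot \frac{1}{5} + 4 \cdot \frac{1}{2}\right) \left(-8 + 3 \left(3 \cdot \frac{1}{5} + 4 \cdot \frac{1}{2}\right)\right)}{3} = 45 \frac{2 \left(\frac{3}{5} + 2\right) \left(-8 + 3 \left(\frac{3}{5} + 2\right)\right)}{3} = 45 \cdot \frac{2}{3} \cdot \frac{13}{5} \left(-8 + 3 \cdot \frac{13}{5}\right) = 45 \cdot \frac{2}{3} \cdot \frac{13}{5} \left(-8 + \frac{39}{5}\right) = 45 \cdot \frac{2}{3} \cdot \frac{13}{5} \left(- \frac{1}{5}\right) = 45 \left(- \frac{26}{75}\right) = - \frac{78}{5}$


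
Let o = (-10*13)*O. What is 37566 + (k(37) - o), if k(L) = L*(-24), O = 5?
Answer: 37328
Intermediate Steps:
k(L) = -24*L
o = -650 (o = -10*13*5 = -130*5 = -650)
37566 + (k(37) - o) = 37566 + (-24*37 - 1*(-650)) = 37566 + (-888 + 650) = 37566 - 238 = 37328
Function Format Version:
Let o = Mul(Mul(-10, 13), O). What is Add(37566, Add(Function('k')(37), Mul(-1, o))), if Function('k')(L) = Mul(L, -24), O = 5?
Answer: 37328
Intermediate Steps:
Function('k')(L) = Mul(-24, L)
o = -650 (o = Mul(Mul(-10, 13), 5) = Mul(-130, 5) = -650)
Add(37566, Add(Function('k')(37), Mul(-1, o))) = Add(37566, Add(Mul(-24, 37), Mul(-1, -650))) = Add(37566, Add(-888, 650)) = Add(37566, -238) = 37328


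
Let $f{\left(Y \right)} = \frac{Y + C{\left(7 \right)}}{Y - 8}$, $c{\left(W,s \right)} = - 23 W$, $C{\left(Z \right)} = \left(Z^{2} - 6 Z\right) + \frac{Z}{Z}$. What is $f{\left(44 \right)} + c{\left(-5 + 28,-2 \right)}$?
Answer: $- \frac{4748}{9} \approx -527.56$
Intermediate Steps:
$C{\left(Z \right)} = 1 + Z^{2} - 6 Z$ ($C{\left(Z \right)} = \left(Z^{2} - 6 Z\right) + 1 = 1 + Z^{2} - 6 Z$)
$f{\left(Y \right)} = \frac{8 + Y}{-8 + Y}$ ($f{\left(Y \right)} = \frac{Y + \left(1 + 7^{2} - 42\right)}{Y - 8} = \frac{Y + \left(1 + 49 - 42\right)}{-8 + Y} = \frac{Y + 8}{-8 + Y} = \frac{8 + Y}{-8 + Y}$)
$f{\left(44 \right)} + c{\left(-5 + 28,-2 \right)} = \frac{8 + 44}{-8 + 44} - 23 \left(-5 + 28\right) = \frac{1}{36} \cdot 52 - 529 = \frac{13}{9} - 529 = - \frac{4748}{9}$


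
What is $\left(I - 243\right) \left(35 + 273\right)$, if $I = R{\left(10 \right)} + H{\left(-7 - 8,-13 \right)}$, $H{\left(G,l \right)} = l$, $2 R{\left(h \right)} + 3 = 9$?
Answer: $-77924$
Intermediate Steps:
$R{\left(h \right)} = 3$ ($R{\left(h \right)} = - \frac{3}{2} + \frac{1}{2} \cdot 9 = - \frac{3}{2} + \frac{9}{2} = 3$)
$I = -10$ ($I = 3 - 13 = -10$)
$\left(I - 243\right) \left(35 + 273\right) = \left(-10 - 243\right) \left(35 + 273\right) = \left(-253\right) 308 = -77924$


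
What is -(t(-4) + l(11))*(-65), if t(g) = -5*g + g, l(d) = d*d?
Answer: 8905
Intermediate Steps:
l(d) = d²
t(g) = -4*g
-(t(-4) + l(11))*(-65) = -(-4*(-4) + 11²)*(-65) = -(16 + 121)*(-65) = -137*(-65) = -1*(-8905) = 8905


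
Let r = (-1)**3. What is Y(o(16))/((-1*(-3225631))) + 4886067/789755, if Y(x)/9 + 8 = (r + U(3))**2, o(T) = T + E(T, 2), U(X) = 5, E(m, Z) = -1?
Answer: 15760706045637/2547458210405 ≈ 6.1868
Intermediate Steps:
r = -1
o(T) = -1 + T (o(T) = T - 1 = -1 + T)
Y(x) = 72 (Y(x) = -72 + 9*(-1 + 5)**2 = -72 + 9*4**2 = -72 + 9*16 = -72 + 144 = 72)
Y(o(16))/((-1*(-3225631))) + 4886067/789755 = 72/((-1*(-3225631))) + 4886067/789755 = 72/3225631 + 4886067*(1/789755) = 72*(1/3225631) + 4886067/789755 = 72/3225631 + 4886067/789755 = 15760706045637/2547458210405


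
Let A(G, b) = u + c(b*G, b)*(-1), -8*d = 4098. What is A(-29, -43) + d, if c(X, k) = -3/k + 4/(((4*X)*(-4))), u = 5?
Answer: -1265255/2494 ≈ -507.32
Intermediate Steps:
d = -2049/4 (d = -1/8*4098 = -2049/4 ≈ -512.25)
c(X, k) = -3/k - 1/(4*X) (c(X, k) = -3/k + 4/((-16*X)) = -3/k + 4*(-1/(16*X)) = -3/k - 1/(4*X))
A(G, b) = 5 + 3/b + 1/(4*G*b) (A(G, b) = 5 + (-3/b - 1/(G*b)/4)*(-1) = 5 + (-3/b - 1/(4*G*b))*(-1) = 5 + (3/b + 1/(4*G*b)) = 5 + 3/b + 1/(4*G*b))
A(-29, -43) + d = (5 + 3/(-43) + (1/4)/(-29*(-43))) - 2049/4 = (5 + 3*(-1/43) + (1/4)*(-1/29)*(-1/43)) - 2049/4 = (5 - 3/43 + 1/4988) - 2049/4 = 24593/4988 - 2049/4 = -1265255/2494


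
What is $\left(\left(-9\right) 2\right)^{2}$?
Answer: $324$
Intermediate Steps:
$\left(\left(-9\right) 2\right)^{2} = \left(-18\right)^{2} = 324$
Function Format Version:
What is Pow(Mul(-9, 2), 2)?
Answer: 324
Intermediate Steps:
Pow(Mul(-9, 2), 2) = Pow(-18, 2) = 324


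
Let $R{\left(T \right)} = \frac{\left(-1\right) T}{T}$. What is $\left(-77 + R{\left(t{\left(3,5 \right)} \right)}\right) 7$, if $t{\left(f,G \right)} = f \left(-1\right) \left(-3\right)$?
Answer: $-546$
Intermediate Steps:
$t{\left(f,G \right)} = 3 f$ ($t{\left(f,G \right)} = - f \left(-3\right) = 3 f$)
$R{\left(T \right)} = -1$
$\left(-77 + R{\left(t{\left(3,5 \right)} \right)}\right) 7 = \left(-77 - 1\right) 7 = \left(-78\right) 7 = -546$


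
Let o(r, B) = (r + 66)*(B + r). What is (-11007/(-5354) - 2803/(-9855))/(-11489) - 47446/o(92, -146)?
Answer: 14794648806829/2660552364765 ≈ 5.5607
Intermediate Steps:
o(r, B) = (66 + r)*(B + r)
(-11007/(-5354) - 2803/(-9855))/(-11489) - 47446/o(92, -146) = (-11007/(-5354) - 2803/(-9855))/(-11489) - 47446/(92**2 + 66*(-146) + 66*92 - 146*92) = (-11007*(-1/5354) - 2803*(-1/9855))*(-1/11489) - 47446/(8464 - 9636 + 6072 - 13432) = (11007/5354 + 2803/9855)*(-1/11489) - 47446/(-8532) = (123481247/52763670)*(-1/11489) - 47446*(-1/8532) = -123481247/606201804630 + 23723/4266 = 14794648806829/2660552364765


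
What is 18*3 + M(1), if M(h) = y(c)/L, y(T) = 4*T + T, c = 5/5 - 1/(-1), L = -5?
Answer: 52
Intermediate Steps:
c = 2 (c = 5*(⅕) - 1*(-1) = 1 + 1 = 2)
y(T) = 5*T
M(h) = -2 (M(h) = (5*2)/(-5) = 10*(-⅕) = -2)
18*3 + M(1) = 18*3 - 2 = 54 - 2 = 52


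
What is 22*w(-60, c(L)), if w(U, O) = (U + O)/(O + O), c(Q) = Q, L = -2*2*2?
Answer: 187/2 ≈ 93.500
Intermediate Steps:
L = -8 (L = -4*2 = -8)
w(U, O) = (O + U)/(2*O) (w(U, O) = (O + U)/((2*O)) = (O + U)*(1/(2*O)) = (O + U)/(2*O))
22*w(-60, c(L)) = 22*((1/2)*(-8 - 60)/(-8)) = 22*((1/2)*(-1/8)*(-68)) = 22*(17/4) = 187/2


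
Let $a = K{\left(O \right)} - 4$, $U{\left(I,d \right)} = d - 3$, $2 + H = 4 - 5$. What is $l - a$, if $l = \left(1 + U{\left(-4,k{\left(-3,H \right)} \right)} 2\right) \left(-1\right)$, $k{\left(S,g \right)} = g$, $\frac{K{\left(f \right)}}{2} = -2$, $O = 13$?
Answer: $19$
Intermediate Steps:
$K{\left(f \right)} = -4$ ($K{\left(f \right)} = 2 \left(-2\right) = -4$)
$H = -3$ ($H = -2 + \left(4 - 5\right) = -2 - 1 = -3$)
$U{\left(I,d \right)} = -3 + d$ ($U{\left(I,d \right)} = d - 3 = -3 + d$)
$a = -8$ ($a = -4 - 4 = -8$)
$l = 11$ ($l = \left(1 + \left(-3 - 3\right) 2\right) \left(-1\right) = \left(1 - 12\right) \left(-1\right) = \left(-11\right) \left(-1\right) = 11$)
$l - a = 11 - -8 = 11 + 8 = 19$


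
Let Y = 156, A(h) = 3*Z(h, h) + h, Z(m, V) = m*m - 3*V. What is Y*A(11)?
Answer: 42900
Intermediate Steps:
Z(m, V) = m² - 3*V
A(h) = -8*h + 3*h² (A(h) = 3*(h² - 3*h) + h = (-9*h + 3*h²) + h = -8*h + 3*h²)
Y*A(11) = 156*(11*(-8 + 3*11)) = 156*(11*(-8 + 33)) = 156*(11*25) = 156*275 = 42900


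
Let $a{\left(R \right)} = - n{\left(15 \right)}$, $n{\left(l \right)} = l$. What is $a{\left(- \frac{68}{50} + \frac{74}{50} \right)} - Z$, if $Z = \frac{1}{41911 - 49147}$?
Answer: $- \frac{108539}{7236} \approx -15.0$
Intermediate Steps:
$Z = - \frac{1}{7236}$ ($Z = \frac{1}{-7236} = - \frac{1}{7236} \approx -0.0001382$)
$a{\left(R \right)} = -15$ ($a{\left(R \right)} = \left(-1\right) 15 = -15$)
$a{\left(- \frac{68}{50} + \frac{74}{50} \right)} - Z = -15 - - \frac{1}{7236} = -15 + \frac{1}{7236} = - \frac{108539}{7236}$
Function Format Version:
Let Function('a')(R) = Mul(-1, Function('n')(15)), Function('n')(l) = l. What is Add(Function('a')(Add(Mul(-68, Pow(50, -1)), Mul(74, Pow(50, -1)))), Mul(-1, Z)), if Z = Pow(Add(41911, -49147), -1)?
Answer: Rational(-108539, 7236) ≈ -15.000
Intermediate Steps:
Z = Rational(-1, 7236) (Z = Pow(-7236, -1) = Rational(-1, 7236) ≈ -0.00013820)
Function('a')(R) = -15 (Function('a')(R) = Mul(-1, 15) = -15)
Add(Function('a')(Add(Mul(-68, Pow(50, -1)), Mul(74, Pow(50, -1)))), Mul(-1, Z)) = Add(-15, Mul(-1, Rational(-1, 7236))) = Add(-15, Rational(1, 7236)) = Rational(-108539, 7236)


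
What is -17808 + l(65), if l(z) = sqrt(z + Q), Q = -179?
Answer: -17808 + I*sqrt(114) ≈ -17808.0 + 10.677*I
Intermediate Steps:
l(z) = sqrt(-179 + z) (l(z) = sqrt(z - 179) = sqrt(-179 + z))
-17808 + l(65) = -17808 + sqrt(-179 + 65) = -17808 + sqrt(-114) = -17808 + I*sqrt(114)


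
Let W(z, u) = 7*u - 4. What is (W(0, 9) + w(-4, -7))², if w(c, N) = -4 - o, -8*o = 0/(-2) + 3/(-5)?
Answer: 4826809/1600 ≈ 3016.8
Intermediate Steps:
o = 3/40 (o = -(0/(-2) + 3/(-5))/8 = -(0*(-½) + 3*(-⅕))/8 = -(0 - ⅗)/8 = -⅛*(-⅗) = 3/40 ≈ 0.075000)
w(c, N) = -163/40 (w(c, N) = -4 - 1*3/40 = -4 - 3/40 = -163/40)
W(z, u) = -4 + 7*u
(W(0, 9) + w(-4, -7))² = ((-4 + 7*9) - 163/40)² = ((-4 + 63) - 163/40)² = (59 - 163/40)² = (2197/40)² = 4826809/1600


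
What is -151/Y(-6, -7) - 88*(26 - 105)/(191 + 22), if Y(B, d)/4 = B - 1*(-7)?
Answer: -4355/852 ≈ -5.1115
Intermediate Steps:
Y(B, d) = 28 + 4*B (Y(B, d) = 4*(B - 1*(-7)) = 4*(B + 7) = 4*(7 + B) = 28 + 4*B)
-151/Y(-6, -7) - 88*(26 - 105)/(191 + 22) = -151/(28 + 4*(-6)) - 88*(26 - 105)/(191 + 22) = -151/(28 - 24) - 88/(213/(-79)) = -151/4 - 88/(213*(-1/79)) = -151*¼ - 88/(-213/79) = -151/4 - 88*(-79/213) = -151/4 + 6952/213 = -4355/852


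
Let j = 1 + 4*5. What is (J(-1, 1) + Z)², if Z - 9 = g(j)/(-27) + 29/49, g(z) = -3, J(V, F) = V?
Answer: 14730244/194481 ≈ 75.741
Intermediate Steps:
j = 21 (j = 1 + 20 = 21)
Z = 4279/441 (Z = 9 + (-3/(-27) + 29/49) = 9 + (-3*(-1/27) + 29*(1/49)) = 9 + (⅑ + 29/49) = 9 + 310/441 = 4279/441 ≈ 9.7029)
(J(-1, 1) + Z)² = (-1 + 4279/441)² = (3838/441)² = 14730244/194481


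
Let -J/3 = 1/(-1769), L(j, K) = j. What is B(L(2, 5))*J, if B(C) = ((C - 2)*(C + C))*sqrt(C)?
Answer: 0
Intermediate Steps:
J = 3/1769 (J = -3/(-1769) = -3*(-1/1769) = 3/1769 ≈ 0.0016959)
B(C) = 2*C**(3/2)*(-2 + C) (B(C) = ((-2 + C)*(2*C))*sqrt(C) = (2*C*(-2 + C))*sqrt(C) = 2*C**(3/2)*(-2 + C))
B(L(2, 5))*J = (2*2**(3/2)*(-2 + 2))*(3/1769) = (2*(2*sqrt(2))*0)*(3/1769) = 0*(3/1769) = 0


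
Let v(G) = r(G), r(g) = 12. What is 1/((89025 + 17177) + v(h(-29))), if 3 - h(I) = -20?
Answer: 1/106214 ≈ 9.4150e-6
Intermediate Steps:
h(I) = 23 (h(I) = 3 - 1*(-20) = 3 + 20 = 23)
v(G) = 12
1/((89025 + 17177) + v(h(-29))) = 1/((89025 + 17177) + 12) = 1/(106202 + 12) = 1/106214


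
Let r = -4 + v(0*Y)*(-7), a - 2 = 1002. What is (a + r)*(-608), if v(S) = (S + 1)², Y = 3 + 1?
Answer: -603744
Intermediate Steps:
a = 1004 (a = 2 + 1002 = 1004)
Y = 4
v(S) = (1 + S)²
r = -11 (r = -4 + (1 + 0*4)²*(-7) = -4 + (1 + 0)²*(-7) = -4 + 1²*(-7) = -4 + 1*(-7) = -4 - 7 = -11)
(a + r)*(-608) = (1004 - 11)*(-608) = 993*(-608) = -603744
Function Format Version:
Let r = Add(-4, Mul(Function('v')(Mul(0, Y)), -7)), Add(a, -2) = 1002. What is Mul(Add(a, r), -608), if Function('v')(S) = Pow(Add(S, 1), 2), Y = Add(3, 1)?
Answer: -603744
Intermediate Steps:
a = 1004 (a = Add(2, 1002) = 1004)
Y = 4
Function('v')(S) = Pow(Add(1, S), 2)
r = -11 (r = Add(-4, Mul(Pow(Add(1, Mul(0, 4)), 2), -7)) = Add(-4, Mul(Pow(Add(1, 0), 2), -7)) = Add(-4, Mul(Pow(1, 2), -7)) = Add(-4, Mul(1, -7)) = Add(-4, -7) = -11)
Mul(Add(a, r), -608) = Mul(Add(1004, -11), -608) = Mul(993, -608) = -603744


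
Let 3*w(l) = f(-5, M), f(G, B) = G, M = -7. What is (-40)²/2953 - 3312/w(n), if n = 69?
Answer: 29349008/14765 ≈ 1987.7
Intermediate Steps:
w(l) = -5/3 (w(l) = (⅓)*(-5) = -5/3)
(-40)²/2953 - 3312/w(n) = (-40)²/2953 - 3312/(-5/3) = 1600*(1/2953) - 3312*(-⅗) = 1600/2953 + 9936/5 = 29349008/14765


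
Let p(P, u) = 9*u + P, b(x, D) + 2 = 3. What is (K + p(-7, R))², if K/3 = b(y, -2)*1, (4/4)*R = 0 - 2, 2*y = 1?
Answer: 484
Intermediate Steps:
y = ½ (y = (½)*1 = ½ ≈ 0.50000)
b(x, D) = 1 (b(x, D) = -2 + 3 = 1)
R = -2 (R = 0 - 2 = -2)
p(P, u) = P + 9*u
K = 3 (K = 3*(1*1) = 3*1 = 3)
(K + p(-7, R))² = (3 + (-7 + 9*(-2)))² = (3 + (-7 - 18))² = (3 - 25)² = (-22)² = 484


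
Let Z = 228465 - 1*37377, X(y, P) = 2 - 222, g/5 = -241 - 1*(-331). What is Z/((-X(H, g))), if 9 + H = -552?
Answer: 47772/55 ≈ 868.58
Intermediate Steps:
H = -561 (H = -9 - 552 = -561)
g = 450 (g = 5*(-241 - 1*(-331)) = 5*(-241 + 331) = 5*90 = 450)
X(y, P) = -220
Z = 191088 (Z = 228465 - 37377 = 191088)
Z/((-X(H, g))) = 191088/((-1*(-220))) = 191088/220 = 191088*(1/220) = 47772/55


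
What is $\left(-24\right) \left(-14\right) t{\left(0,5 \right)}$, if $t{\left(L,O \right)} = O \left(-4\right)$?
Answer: $-6720$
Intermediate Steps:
$t{\left(L,O \right)} = - 4 O$
$\left(-24\right) \left(-14\right) t{\left(0,5 \right)} = \left(-24\right) \left(-14\right) \left(\left(-4\right) 5\right) = 336 \left(-20\right) = -6720$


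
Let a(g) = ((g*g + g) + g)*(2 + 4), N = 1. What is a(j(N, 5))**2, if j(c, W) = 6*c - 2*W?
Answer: 2304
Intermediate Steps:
j(c, W) = -2*W + 6*c
a(g) = 6*g**2 + 12*g (a(g) = ((g**2 + g) + g)*6 = ((g + g**2) + g)*6 = (g**2 + 2*g)*6 = 6*g**2 + 12*g)
a(j(N, 5))**2 = (6*(-2*5 + 6*1)*(2 + (-2*5 + 6*1)))**2 = (6*(-10 + 6)*(2 + (-10 + 6)))**2 = (6*(-4)*(2 - 4))**2 = (6*(-4)*(-2))**2 = 48**2 = 2304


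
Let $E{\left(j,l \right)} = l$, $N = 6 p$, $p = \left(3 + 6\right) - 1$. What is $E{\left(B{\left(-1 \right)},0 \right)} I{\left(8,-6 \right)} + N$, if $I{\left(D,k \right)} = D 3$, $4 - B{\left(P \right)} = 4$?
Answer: $48$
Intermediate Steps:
$p = 8$ ($p = 9 - 1 = 8$)
$B{\left(P \right)} = 0$ ($B{\left(P \right)} = 4 - 4 = 0$)
$N = 48$ ($N = 6 \cdot 8 = 48$)
$I{\left(D,k \right)} = 3 D$
$E{\left(B{\left(-1 \right)},0 \right)} I{\left(8,-6 \right)} + N = 0 \cdot 3 \cdot 8 + 48 = 0 \cdot 24 + 48 = 0 + 48 = 48$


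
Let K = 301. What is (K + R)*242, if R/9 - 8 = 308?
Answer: 761090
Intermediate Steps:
R = 2844 (R = 72 + 9*308 = 72 + 2772 = 2844)
(K + R)*242 = (301 + 2844)*242 = 3145*242 = 761090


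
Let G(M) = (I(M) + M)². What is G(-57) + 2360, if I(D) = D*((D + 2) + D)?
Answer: 40033289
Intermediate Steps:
I(D) = D*(2 + 2*D) (I(D) = D*((2 + D) + D) = D*(2 + 2*D))
G(M) = (M + 2*M*(1 + M))² (G(M) = (2*M*(1 + M) + M)² = (M + 2*M*(1 + M))²)
G(-57) + 2360 = (-57)²*(3 + 2*(-57))² + 2360 = 3249*(3 - 114)² + 2360 = 3249*(-111)² + 2360 = 3249*12321 + 2360 = 40030929 + 2360 = 40033289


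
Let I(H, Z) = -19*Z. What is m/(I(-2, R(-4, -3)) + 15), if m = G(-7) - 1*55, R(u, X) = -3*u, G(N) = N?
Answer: 62/213 ≈ 0.29108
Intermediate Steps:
m = -62 (m = -7 - 1*55 = -7 - 55 = -62)
m/(I(-2, R(-4, -3)) + 15) = -62/(-(-57)*(-4) + 15) = -62/(-19*12 + 15) = -62/(-228 + 15) = -62/(-213) = -62*(-1/213) = 62/213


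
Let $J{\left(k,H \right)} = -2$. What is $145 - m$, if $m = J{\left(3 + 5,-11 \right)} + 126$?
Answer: $21$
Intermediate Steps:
$m = 124$ ($m = -2 + 126 = 124$)
$145 - m = 145 - 124 = 21$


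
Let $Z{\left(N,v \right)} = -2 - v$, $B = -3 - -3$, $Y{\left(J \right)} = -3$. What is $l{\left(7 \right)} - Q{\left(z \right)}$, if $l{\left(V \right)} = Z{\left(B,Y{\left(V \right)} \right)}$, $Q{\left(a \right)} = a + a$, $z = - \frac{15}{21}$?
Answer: $\frac{17}{7} \approx 2.4286$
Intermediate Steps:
$z = - \frac{5}{7}$ ($z = \left(-15\right) \frac{1}{21} = - \frac{5}{7} \approx -0.71429$)
$Q{\left(a \right)} = 2 a$
$B = 0$ ($B = -3 + 3 = 0$)
$l{\left(V \right)} = 1$ ($l{\left(V \right)} = -2 - -3 = -2 + 3 = 1$)
$l{\left(7 \right)} - Q{\left(z \right)} = 1 - 2 \left(- \frac{5}{7}\right) = 1 - - \frac{10}{7} = 1 + \frac{10}{7} = \frac{17}{7}$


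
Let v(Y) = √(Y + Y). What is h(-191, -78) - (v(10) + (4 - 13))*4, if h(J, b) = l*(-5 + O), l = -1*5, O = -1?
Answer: 66 - 8*√5 ≈ 48.111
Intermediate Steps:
l = -5
v(Y) = √2*√Y (v(Y) = √(2*Y) = √2*√Y)
h(J, b) = 30 (h(J, b) = -5*(-5 - 1) = -5*(-6) = 30)
h(-191, -78) - (v(10) + (4 - 13))*4 = 30 - (√2*√10 + (4 - 13))*4 = 30 - (2*√5 - 9)*4 = 30 - (-9 + 2*√5)*4 = 30 - (-36 + 8*√5) = 30 + (36 - 8*√5) = 66 - 8*√5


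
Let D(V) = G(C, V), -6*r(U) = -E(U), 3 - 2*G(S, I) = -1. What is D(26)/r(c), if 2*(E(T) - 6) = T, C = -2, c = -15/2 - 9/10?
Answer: 20/3 ≈ 6.6667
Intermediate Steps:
c = -42/5 (c = -15*½ - 9*⅒ = -15/2 - 9/10 = -42/5 ≈ -8.4000)
G(S, I) = 2 (G(S, I) = 3/2 - ½*(-1) = 3/2 + ½ = 2)
E(T) = 6 + T/2
r(U) = 1 + U/12 (r(U) = -(-1)*(6 + U/2)/6 = -(-6 - U/2)/6 = 1 + U/12)
D(V) = 2
D(26)/r(c) = 2/(1 + (1/12)*(-42/5)) = 2/(1 - 7/10) = 2/(3/10) = 2*(10/3) = 20/3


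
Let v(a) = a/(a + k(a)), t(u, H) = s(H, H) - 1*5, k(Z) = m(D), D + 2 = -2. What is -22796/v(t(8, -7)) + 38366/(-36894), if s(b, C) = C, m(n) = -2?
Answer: -163541099/6149 ≈ -26596.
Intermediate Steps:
D = -4 (D = -2 - 2 = -4)
k(Z) = -2
t(u, H) = -5 + H (t(u, H) = H - 1*5 = H - 5 = -5 + H)
v(a) = a/(-2 + a) (v(a) = a/(a - 2) = a/(-2 + a))
-22796/v(t(8, -7)) + 38366/(-36894) = -22796*(-2 + (-5 - 7))/(-5 - 7) + 38366/(-36894) = -22796/((-12/(-2 - 12))) + 38366*(-1/36894) = -22796/((-12/(-14))) - 19183/18447 = -22796/((-12*(-1/14))) - 19183/18447 = -22796/6/7 - 19183/18447 = -22796*7/6 - 19183/18447 = -79786/3 - 19183/18447 = -163541099/6149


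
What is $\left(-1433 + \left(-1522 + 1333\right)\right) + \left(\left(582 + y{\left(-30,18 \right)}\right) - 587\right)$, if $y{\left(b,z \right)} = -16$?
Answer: $-1643$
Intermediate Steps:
$\left(-1433 + \left(-1522 + 1333\right)\right) + \left(\left(582 + y{\left(-30,18 \right)}\right) - 587\right) = \left(-1433 + \left(-1522 + 1333\right)\right) + \left(\left(582 - 16\right) - 587\right) = \left(-1433 - 189\right) + \left(566 - 587\right) = -1622 - 21 = -1643$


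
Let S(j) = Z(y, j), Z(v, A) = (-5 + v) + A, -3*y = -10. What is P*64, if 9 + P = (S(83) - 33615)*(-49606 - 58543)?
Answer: 696313441408/3 ≈ 2.3210e+11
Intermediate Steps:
y = 10/3 (y = -1/3*(-10) = 10/3 ≈ 3.3333)
Z(v, A) = -5 + A + v
S(j) = -5/3 + j (S(j) = -5 + j + 10/3 = -5/3 + j)
P = 10879897522/3 (P = -9 + ((-5/3 + 83) - 33615)*(-49606 - 58543) = -9 + (244/3 - 33615)*(-108149) = -9 - 100601/3*(-108149) = -9 + 10879897549/3 = 10879897522/3 ≈ 3.6266e+9)
P*64 = (10879897522/3)*64 = 696313441408/3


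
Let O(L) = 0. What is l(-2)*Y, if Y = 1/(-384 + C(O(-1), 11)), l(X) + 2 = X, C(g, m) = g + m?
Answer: 4/373 ≈ 0.010724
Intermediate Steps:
l(X) = -2 + X
Y = -1/373 (Y = 1/(-384 + (0 + 11)) = 1/(-384 + 11) = 1/(-373) = -1/373 ≈ -0.0026810)
l(-2)*Y = (-2 - 2)*(-1/373) = -4*(-1/373) = 4/373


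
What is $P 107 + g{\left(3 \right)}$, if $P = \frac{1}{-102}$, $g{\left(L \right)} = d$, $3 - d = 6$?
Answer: $- \frac{413}{102} \approx -4.049$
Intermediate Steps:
$d = -3$ ($d = 3 - 6 = -3$)
$g{\left(L \right)} = -3$
$P = - \frac{1}{102} \approx -0.0098039$
$P 107 + g{\left(3 \right)} = \left(- \frac{1}{102}\right) 107 - 3 = - \frac{107}{102} - 3 = - \frac{413}{102}$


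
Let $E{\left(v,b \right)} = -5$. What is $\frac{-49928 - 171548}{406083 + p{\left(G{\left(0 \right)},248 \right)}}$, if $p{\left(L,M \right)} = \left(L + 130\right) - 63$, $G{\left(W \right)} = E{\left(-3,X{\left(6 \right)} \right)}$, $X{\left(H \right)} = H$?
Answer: $- \frac{221476}{406145} \approx -0.54531$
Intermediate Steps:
$G{\left(W \right)} = -5$
$p{\left(L,M \right)} = 67 + L$ ($p{\left(L,M \right)} = \left(130 + L\right) - 63 = 67 + L$)
$\frac{-49928 - 171548}{406083 + p{\left(G{\left(0 \right)},248 \right)}} = \frac{-49928 - 171548}{406083 + \left(67 - 5\right)} = - \frac{221476}{406083 + 62} = - \frac{221476}{406145}$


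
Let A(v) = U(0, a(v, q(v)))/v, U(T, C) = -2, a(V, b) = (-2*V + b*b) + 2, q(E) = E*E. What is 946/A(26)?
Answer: -12298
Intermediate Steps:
q(E) = E²
a(V, b) = 2 + b² - 2*V (a(V, b) = (-2*V + b²) + 2 = (b² - 2*V) + 2 = 2 + b² - 2*V)
A(v) = -2/v
946/A(26) = 946/((-2/26)) = 946/((-2*1/26)) = 946/(-1/13) = 946*(-13) = -12298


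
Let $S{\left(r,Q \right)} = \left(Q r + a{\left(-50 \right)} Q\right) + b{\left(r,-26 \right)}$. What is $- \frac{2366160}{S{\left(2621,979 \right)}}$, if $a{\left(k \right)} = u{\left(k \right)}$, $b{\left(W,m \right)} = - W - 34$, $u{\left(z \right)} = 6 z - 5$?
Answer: $- \frac{788720}{754903} \approx -1.0448$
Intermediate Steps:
$u{\left(z \right)} = -5 + 6 z$
$b{\left(W,m \right)} = -34 - W$
$a{\left(k \right)} = -5 + 6 k$
$S{\left(r,Q \right)} = -34 - r - 305 Q + Q r$ ($S{\left(r,Q \right)} = \left(Q r + \left(-5 + 6 \left(-50\right)\right) Q\right) - \left(34 + r\right) = \left(Q r + \left(-5 - 300\right) Q\right) - \left(34 + r\right) = \left(Q r - 305 Q\right) - \left(34 + r\right) = \left(- 305 Q + Q r\right) - \left(34 + r\right) = -34 - r - 305 Q + Q r$)
$- \frac{2366160}{S{\left(2621,979 \right)}} = - \frac{2366160}{-34 - 2621 - 298595 + 979 \cdot 2621} = - \frac{2366160}{-34 - 2621 - 298595 + 2565959} = - \frac{2366160}{2264709} = \left(-2366160\right) \frac{1}{2264709} = - \frac{788720}{754903}$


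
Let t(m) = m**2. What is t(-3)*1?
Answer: 9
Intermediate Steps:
t(-3)*1 = (-3)**2*1 = 9*1 = 9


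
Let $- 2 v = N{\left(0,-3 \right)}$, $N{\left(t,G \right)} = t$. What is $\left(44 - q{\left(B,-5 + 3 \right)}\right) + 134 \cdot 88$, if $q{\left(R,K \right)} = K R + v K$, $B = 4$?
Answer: $11844$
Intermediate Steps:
$v = 0$ ($v = \left(- \frac{1}{2}\right) 0 = 0$)
$q{\left(R,K \right)} = K R$ ($q{\left(R,K \right)} = K R + 0 K = K R + 0 = K R$)
$\left(44 - q{\left(B,-5 + 3 \right)}\right) + 134 \cdot 88 = \left(44 - \left(-5 + 3\right) 4\right) + 134 \cdot 88 = \left(44 - \left(-2\right) 4\right) + 11792 = \left(44 - -8\right) + 11792 = \left(44 + 8\right) + 11792 = 52 + 11792 = 11844$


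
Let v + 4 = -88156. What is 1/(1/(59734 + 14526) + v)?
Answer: -74260/6546761599 ≈ -1.1343e-5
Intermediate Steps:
v = -88160 (v = -4 - 88156 = -88160)
1/(1/(59734 + 14526) + v) = 1/(1/(59734 + 14526) - 88160) = 1/(1/74260 - 88160) = 1/(-6546761599/74260) = -74260/6546761599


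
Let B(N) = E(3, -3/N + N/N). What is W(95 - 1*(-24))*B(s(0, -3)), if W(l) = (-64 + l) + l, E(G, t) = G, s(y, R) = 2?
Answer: 522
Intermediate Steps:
W(l) = -64 + 2*l
B(N) = 3
W(95 - 1*(-24))*B(s(0, -3)) = (-64 + 2*(95 - 1*(-24)))*3 = (-64 + 2*(95 + 24))*3 = (-64 + 2*119)*3 = (-64 + 238)*3 = 174*3 = 522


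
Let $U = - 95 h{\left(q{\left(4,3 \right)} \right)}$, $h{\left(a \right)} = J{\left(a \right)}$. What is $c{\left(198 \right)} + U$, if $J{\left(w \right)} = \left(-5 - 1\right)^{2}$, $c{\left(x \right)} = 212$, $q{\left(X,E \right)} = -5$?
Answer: $-3208$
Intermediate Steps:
$J{\left(w \right)} = 36$ ($J{\left(w \right)} = \left(-6\right)^{2} = 36$)
$h{\left(a \right)} = 36$
$U = -3420$ ($U = \left(-95\right) 36 = -3420$)
$c{\left(198 \right)} + U = 212 - 3420 = -3208$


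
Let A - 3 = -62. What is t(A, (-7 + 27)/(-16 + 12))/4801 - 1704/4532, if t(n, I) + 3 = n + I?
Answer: -2121137/5439533 ≈ -0.38995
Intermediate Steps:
A = -59 (A = 3 - 62 = -59)
t(n, I) = -3 + I + n (t(n, I) = -3 + (n + I) = -3 + (I + n) = -3 + I + n)
t(A, (-7 + 27)/(-16 + 12))/4801 - 1704/4532 = (-3 + (-7 + 27)/(-16 + 12) - 59)/4801 - 1704/4532 = (-3 + 20/(-4) - 59)*(1/4801) - 1704*1/4532 = (-3 + 20*(-¼) - 59)*(1/4801) - 426/1133 = (-3 - 5 - 59)*(1/4801) - 426/1133 = -67*1/4801 - 426/1133 = -67/4801 - 426/1133 = -2121137/5439533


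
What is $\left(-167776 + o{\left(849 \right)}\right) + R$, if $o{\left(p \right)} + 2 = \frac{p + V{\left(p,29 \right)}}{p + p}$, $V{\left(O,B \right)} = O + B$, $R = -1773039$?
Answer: $- \frac{3295505539}{1698} \approx -1.9408 \cdot 10^{6}$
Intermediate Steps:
$V{\left(O,B \right)} = B + O$
$o{\left(p \right)} = -2 + \frac{29 + 2 p}{2 p}$ ($o{\left(p \right)} = -2 + \frac{p + \left(29 + p\right)}{p + p} = -2 + \frac{29 + 2 p}{2 p}$)
$\left(-167776 + o{\left(849 \right)}\right) + R = \left(-167776 + \frac{\frac{29}{2} - 849}{849}\right) - 1773039 = \left(-167776 + \frac{1}{849} \left(- \frac{1669}{2}\right)\right) - 1773039 = \left(-167776 - \frac{1669}{1698}\right) - 1773039 = - \frac{284885317}{1698} - 1773039 = - \frac{3295505539}{1698}$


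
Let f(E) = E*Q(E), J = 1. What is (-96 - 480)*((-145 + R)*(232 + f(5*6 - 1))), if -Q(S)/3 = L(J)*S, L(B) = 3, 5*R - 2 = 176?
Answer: -2311683264/5 ≈ -4.6234e+8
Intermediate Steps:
R = 178/5 (R = ⅖ + (⅕)*176 = ⅖ + 176/5 = 178/5 ≈ 35.600)
Q(S) = -9*S
f(E) = -9*E² (f(E) = E*(-9*E) = -9*E²)
(-96 - 480)*((-145 + R)*(232 + f(5*6 - 1))) = (-96 - 480)*((-145 + 178/5)*(232 - 9*(5*6 - 1)²)) = -(-315072)*(232 - 9*(30 - 1)²)/5 = -(-315072)*(232 - 9*29²)/5 = -(-315072)*(232 - 9*841)/5 = -(-315072)*(232 - 7569)/5 = -(-315072)*(-7337)/5 = -576*4013339/5 = -2311683264/5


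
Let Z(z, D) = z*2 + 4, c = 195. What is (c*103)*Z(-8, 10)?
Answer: -241020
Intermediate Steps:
Z(z, D) = 4 + 2*z (Z(z, D) = 2*z + 4 = 4 + 2*z)
(c*103)*Z(-8, 10) = (195*103)*(4 + 2*(-8)) = 20085*(4 - 16) = 20085*(-12) = -241020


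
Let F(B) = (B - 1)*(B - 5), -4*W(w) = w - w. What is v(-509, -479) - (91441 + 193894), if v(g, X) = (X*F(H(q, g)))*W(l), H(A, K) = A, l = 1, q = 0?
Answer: -285335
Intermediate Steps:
W(w) = 0 (W(w) = -(w - w)/4 = -¼*0 = 0)
F(B) = (-1 + B)*(-5 + B)
v(g, X) = 0 (v(g, X) = (X*(5 + 0² - 6*0))*0 = (X*(5 + 0 + 0))*0 = (X*5)*0 = (5*X)*0 = 0)
v(-509, -479) - (91441 + 193894) = 0 - (91441 + 193894) = 0 - 1*285335 = 0 - 285335 = -285335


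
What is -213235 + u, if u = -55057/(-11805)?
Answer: -2517184118/11805 ≈ -2.1323e+5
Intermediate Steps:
u = 55057/11805 (u = -55057*(-1/11805) = 55057/11805 ≈ 4.6639)
-213235 + u = -213235 + 55057/11805 = -2517184118/11805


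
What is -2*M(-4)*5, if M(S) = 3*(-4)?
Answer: 120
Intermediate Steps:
M(S) = -12
-2*M(-4)*5 = -2*(-12)*5 = 24*5 = 120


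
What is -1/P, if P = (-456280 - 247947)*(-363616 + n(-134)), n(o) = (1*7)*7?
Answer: -1/256033697709 ≈ -3.9057e-12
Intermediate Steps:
n(o) = 49 (n(o) = 7*7 = 49)
P = 256033697709 (P = (-456280 - 247947)*(-363616 + 49) = -704227*(-363567) = 256033697709)
-1/P = -1/256033697709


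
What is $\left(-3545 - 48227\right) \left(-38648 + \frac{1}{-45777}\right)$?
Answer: $\frac{91594478638684}{45777} \approx 2.0009 \cdot 10^{9}$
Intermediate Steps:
$\left(-3545 - 48227\right) \left(-38648 + \frac{1}{-45777}\right) = - 51772 \left(-38648 - \frac{1}{45777}\right) = \left(-51772\right) \left(- \frac{1769189497}{45777}\right) = \frac{91594478638684}{45777}$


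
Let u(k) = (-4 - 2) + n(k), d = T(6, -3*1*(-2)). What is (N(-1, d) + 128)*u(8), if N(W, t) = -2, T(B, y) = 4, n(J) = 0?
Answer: -756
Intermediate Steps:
d = 4
u(k) = -6 (u(k) = (-4 - 2) + 0 = -6 + 0 = -6)
(N(-1, d) + 128)*u(8) = (-2 + 128)*(-6) = 126*(-6) = -756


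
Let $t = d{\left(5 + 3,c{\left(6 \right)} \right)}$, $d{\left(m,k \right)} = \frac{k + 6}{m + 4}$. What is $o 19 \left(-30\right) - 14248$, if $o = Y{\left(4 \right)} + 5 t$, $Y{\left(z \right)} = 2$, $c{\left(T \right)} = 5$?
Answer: $- \frac{36001}{2} \approx -18001.0$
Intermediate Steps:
$d{\left(m,k \right)} = \frac{6 + k}{4 + m}$
$t = \frac{11}{12}$ ($t = \frac{6 + 5}{4 + \left(5 + 3\right)} = \frac{1}{4 + 8} \cdot 11 = \frac{1}{12} \cdot 11 = \frac{11}{12} \approx 0.91667$)
$o = \frac{79}{12}$ ($o = 2 + 5 \cdot \frac{11}{12} = 2 + \frac{55}{12} = \frac{79}{12} \approx 6.5833$)
$o 19 \left(-30\right) - 14248 = \frac{79}{12} \cdot 19 \left(-30\right) - 14248 = \frac{1501}{12} \left(-30\right) - 14248 = - \frac{7505}{2} - 14248 = - \frac{36001}{2}$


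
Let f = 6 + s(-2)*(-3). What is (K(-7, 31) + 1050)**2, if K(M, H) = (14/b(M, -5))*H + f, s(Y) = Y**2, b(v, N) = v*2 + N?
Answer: 376437604/361 ≈ 1.0428e+6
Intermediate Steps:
b(v, N) = N + 2*v (b(v, N) = 2*v + N = N + 2*v)
f = -6 (f = 6 + (-2)**2*(-3) = 6 + 4*(-3) = 6 - 12 = -6)
K(M, H) = -6 + 14*H/(-5 + 2*M) (K(M, H) = (14/(-5 + 2*M))*H - 6 = 14*H/(-5 + 2*M) - 6 = -6 + 14*H/(-5 + 2*M))
(K(-7, 31) + 1050)**2 = (2*(15 - 6*(-7) + 7*31)/(-5 + 2*(-7)) + 1050)**2 = (2*(15 + 42 + 217)/(-5 - 14) + 1050)**2 = (2*274/(-19) + 1050)**2 = (2*(-1/19)*274 + 1050)**2 = (-548/19 + 1050)**2 = (19402/19)**2 = 376437604/361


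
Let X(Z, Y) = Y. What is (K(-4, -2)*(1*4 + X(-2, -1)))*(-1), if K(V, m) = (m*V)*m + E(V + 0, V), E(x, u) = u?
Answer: 60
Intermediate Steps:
K(V, m) = V + V*m**2 (K(V, m) = (m*V)*m + V = (V*m)*m + V = V*m**2 + V = V + V*m**2)
(K(-4, -2)*(1*4 + X(-2, -1)))*(-1) = ((-4*(1 + (-2)**2))*(1*4 - 1))*(-1) = ((-4*(1 + 4))*(4 - 1))*(-1) = (-4*5*3)*(-1) = -20*3*(-1) = -60*(-1) = 60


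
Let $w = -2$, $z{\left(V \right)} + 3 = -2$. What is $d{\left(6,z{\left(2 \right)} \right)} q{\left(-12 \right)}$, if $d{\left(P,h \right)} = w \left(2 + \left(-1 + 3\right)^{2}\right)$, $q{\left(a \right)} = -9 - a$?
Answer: $-36$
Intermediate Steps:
$z{\left(V \right)} = -5$ ($z{\left(V \right)} = -3 - 2 = -5$)
$d{\left(P,h \right)} = -12$ ($d{\left(P,h \right)} = - 2 \left(2 + \left(-1 + 3\right)^{2}\right) = - 2 \left(2 + 2^{2}\right) = - 2 \left(2 + 4\right) = \left(-2\right) 6 = -12$)
$d{\left(6,z{\left(2 \right)} \right)} q{\left(-12 \right)} = - 12 \left(-9 - -12\right) = - 12 \left(-9 + 12\right) = \left(-12\right) 3 = -36$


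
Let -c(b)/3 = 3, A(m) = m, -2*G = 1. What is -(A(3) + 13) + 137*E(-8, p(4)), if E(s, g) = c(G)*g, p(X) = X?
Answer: -4948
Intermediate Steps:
G = -1/2 (G = -1/2*1 = -1/2 ≈ -0.50000)
c(b) = -9 (c(b) = -3*3 = -9)
E(s, g) = -9*g
-(A(3) + 13) + 137*E(-8, p(4)) = -(3 + 13) + 137*(-9*4) = -1*16 + 137*(-36) = -16 - 4932 = -4948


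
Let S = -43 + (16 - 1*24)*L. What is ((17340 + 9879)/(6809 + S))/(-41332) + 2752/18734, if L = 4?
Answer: 382726690315/2607114187496 ≈ 0.14680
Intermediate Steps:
S = -75 (S = -43 + (16 - 1*24)*4 = -43 + (16 - 24)*4 = -43 - 8*4 = -43 - 32 = -75)
((17340 + 9879)/(6809 + S))/(-41332) + 2752/18734 = ((17340 + 9879)/(6809 - 75))/(-41332) + 2752/18734 = (27219/6734)*(-1/41332) + 2752*(1/18734) = (27219*(1/6734))*(-1/41332) + 1376/9367 = (27219/6734)*(-1/41332) + 1376/9367 = -27219/278329688 + 1376/9367 = 382726690315/2607114187496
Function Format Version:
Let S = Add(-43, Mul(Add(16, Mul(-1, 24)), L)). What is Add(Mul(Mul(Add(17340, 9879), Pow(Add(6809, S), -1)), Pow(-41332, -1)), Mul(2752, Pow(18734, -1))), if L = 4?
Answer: Rational(382726690315, 2607114187496) ≈ 0.14680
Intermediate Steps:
S = -75 (S = Add(-43, Mul(Add(16, Mul(-1, 24)), 4)) = Add(-43, Mul(Add(16, -24), 4)) = Add(-43, Mul(-8, 4)) = Add(-43, -32) = -75)
Add(Mul(Mul(Add(17340, 9879), Pow(Add(6809, S), -1)), Pow(-41332, -1)), Mul(2752, Pow(18734, -1))) = Add(Mul(Mul(Add(17340, 9879), Pow(Add(6809, -75), -1)), Pow(-41332, -1)), Mul(2752, Pow(18734, -1))) = Add(Mul(Mul(27219, Pow(6734, -1)), Rational(-1, 41332)), Mul(2752, Rational(1, 18734))) = Add(Mul(Mul(27219, Rational(1, 6734)), Rational(-1, 41332)), Rational(1376, 9367)) = Add(Mul(Rational(27219, 6734), Rational(-1, 41332)), Rational(1376, 9367)) = Add(Rational(-27219, 278329688), Rational(1376, 9367)) = Rational(382726690315, 2607114187496)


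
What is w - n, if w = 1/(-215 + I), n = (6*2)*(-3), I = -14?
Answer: 8243/229 ≈ 35.996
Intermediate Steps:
n = -36 (n = 12*(-3) = -36)
w = -1/229 (w = 1/(-215 - 14) = 1/(-229) = -1/229 ≈ -0.0043668)
w - n = -1/229 - 1*(-36) = -1/229 + 36 = 8243/229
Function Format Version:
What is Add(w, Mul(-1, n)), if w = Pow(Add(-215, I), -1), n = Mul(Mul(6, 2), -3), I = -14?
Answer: Rational(8243, 229) ≈ 35.996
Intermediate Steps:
n = -36 (n = Mul(12, -3) = -36)
w = Rational(-1, 229) (w = Pow(Add(-215, -14), -1) = Pow(-229, -1) = Rational(-1, 229) ≈ -0.0043668)
Add(w, Mul(-1, n)) = Add(Rational(-1, 229), Mul(-1, -36)) = Add(Rational(-1, 229), 36) = Rational(8243, 229)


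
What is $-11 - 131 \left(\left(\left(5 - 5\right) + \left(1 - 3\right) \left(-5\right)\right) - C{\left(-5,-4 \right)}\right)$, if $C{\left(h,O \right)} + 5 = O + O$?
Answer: $-3024$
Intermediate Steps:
$C{\left(h,O \right)} = -5 + 2 O$ ($C{\left(h,O \right)} = -5 + \left(O + O\right) = -5 + 2 O$)
$-11 - 131 \left(\left(\left(5 - 5\right) + \left(1 - 3\right) \left(-5\right)\right) - C{\left(-5,-4 \right)}\right) = -11 - 131 \left(\left(\left(5 - 5\right) + \left(1 - 3\right) \left(-5\right)\right) - \left(-5 + 2 \left(-4\right)\right)\right) = -11 - 131 \left(\left(0 - -10\right) - \left(-5 - 8\right)\right) = -11 - 131 \left(\left(0 + 10\right) - -13\right) = -11 - 131 \left(10 + 13\right) = -11 - 3013 = -3024$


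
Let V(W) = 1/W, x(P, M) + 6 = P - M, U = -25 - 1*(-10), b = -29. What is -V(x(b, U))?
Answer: 1/20 ≈ 0.050000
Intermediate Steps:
U = -15 (U = -25 + 10 = -15)
x(P, M) = -6 + P - M (x(P, M) = -6 + (P - M) = -6 + P - M)
-V(x(b, U)) = -1/(-6 - 29 - 1*(-15)) = -1/(-6 - 29 + 15) = -1/(-20) = -1*(-1/20) = 1/20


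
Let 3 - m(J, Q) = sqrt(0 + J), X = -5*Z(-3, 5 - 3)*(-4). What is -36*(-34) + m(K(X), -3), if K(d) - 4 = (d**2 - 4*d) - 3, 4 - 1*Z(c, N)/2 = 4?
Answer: 1226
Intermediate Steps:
Z(c, N) = 0 (Z(c, N) = 8 - 2*4 = 8 - 8 = 0)
X = 0 (X = -5*0*(-4) = 0*(-4) = 0)
K(d) = 1 + d**2 - 4*d (K(d) = 4 + ((d**2 - 4*d) - 3) = 4 + (-3 + d**2 - 4*d) = 1 + d**2 - 4*d)
m(J, Q) = 3 - sqrt(J) (m(J, Q) = 3 - sqrt(0 + J) = 3 - sqrt(J))
-36*(-34) + m(K(X), -3) = -36*(-34) + (3 - sqrt(1 + 0**2 - 4*0)) = 1224 + (3 - sqrt(1 + 0 + 0)) = 1224 + (3 - sqrt(1)) = 1224 + (3 - 1*1) = 1224 + (3 - 1) = 1224 + 2 = 1226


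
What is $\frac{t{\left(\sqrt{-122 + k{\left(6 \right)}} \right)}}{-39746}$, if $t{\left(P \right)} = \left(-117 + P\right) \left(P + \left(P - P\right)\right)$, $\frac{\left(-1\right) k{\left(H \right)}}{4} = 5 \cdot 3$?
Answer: $\frac{13}{2839} + \frac{117 i \sqrt{182}}{39746} \approx 0.0045791 + 0.039713 i$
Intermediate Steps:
$k{\left(H \right)} = -60$ ($k{\left(H \right)} = - 4 \cdot 5 \cdot 3 = \left(-4\right) 15 = -60$)
$t{\left(P \right)} = P \left(-117 + P\right)$ ($t{\left(P \right)} = \left(-117 + P\right) \left(P + 0\right) = \left(-117 + P\right) P = P \left(-117 + P\right)$)
$\frac{t{\left(\sqrt{-122 + k{\left(6 \right)}} \right)}}{-39746} = \frac{\sqrt{-122 - 60} \left(-117 + \sqrt{-122 - 60}\right)}{-39746} = \sqrt{-182} \left(-117 + \sqrt{-182}\right) \left(- \frac{1}{39746}\right) = i \sqrt{182} \left(-117 + i \sqrt{182}\right) \left(- \frac{1}{39746}\right) = - \frac{i \sqrt{182} \left(-117 + i \sqrt{182}\right)}{39746}$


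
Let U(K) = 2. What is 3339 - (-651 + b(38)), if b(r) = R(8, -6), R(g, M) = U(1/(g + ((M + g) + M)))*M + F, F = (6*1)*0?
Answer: 4002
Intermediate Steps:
F = 0 (F = 6*0 = 0)
R(g, M) = 2*M (R(g, M) = 2*M + 0 = 2*M)
b(r) = -12 (b(r) = 2*(-6) = -12)
3339 - (-651 + b(38)) = 3339 - (-651 - 12) = 3339 - 1*(-663) = 3339 + 663 = 4002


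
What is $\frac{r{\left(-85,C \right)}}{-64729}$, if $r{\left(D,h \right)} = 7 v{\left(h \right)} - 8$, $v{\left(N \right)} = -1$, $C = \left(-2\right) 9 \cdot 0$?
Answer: $\frac{15}{64729} \approx 0.00023174$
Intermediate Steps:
$C = 0$ ($C = \left(-18\right) 0 = 0$)
$r{\left(D,h \right)} = -15$ ($r{\left(D,h \right)} = 7 \left(-1\right) - 8 = -7 - 8 = -15$)
$\frac{r{\left(-85,C \right)}}{-64729} = - \frac{15}{-64729} = \left(-15\right) \left(- \frac{1}{64729}\right) = \frac{15}{64729}$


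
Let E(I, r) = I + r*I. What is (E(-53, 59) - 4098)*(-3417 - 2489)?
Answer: 42983868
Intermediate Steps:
E(I, r) = I + I*r
(E(-53, 59) - 4098)*(-3417 - 2489) = (-53*(1 + 59) - 4098)*(-3417 - 2489) = (-53*60 - 4098)*(-5906) = (-3180 - 4098)*(-5906) = -7278*(-5906) = 42983868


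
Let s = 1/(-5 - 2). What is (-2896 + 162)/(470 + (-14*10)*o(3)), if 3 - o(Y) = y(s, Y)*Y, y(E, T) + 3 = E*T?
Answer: 1367/695 ≈ 1.9669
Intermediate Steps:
s = -⅐ (s = 1/(-7) = -⅐ ≈ -0.14286)
y(E, T) = -3 + E*T
o(Y) = 3 - Y*(-3 - Y/7) (o(Y) = 3 - (-3 - Y/7)*Y = 3 - Y*(-3 - Y/7))
(-2896 + 162)/(470 + (-14*10)*o(3)) = (-2896 + 162)/(470 + (-14*10)*(3 + (⅐)*3*(21 + 3))) = -2734/(470 - 140*(3 + (⅐)*3*24)) = -2734/(470 - 140*(3 + 72/7)) = -2734/(470 - 140*93/7) = -2734/(470 - 1860) = -2734/(-1390) = -2734*(-1/1390) = 1367/695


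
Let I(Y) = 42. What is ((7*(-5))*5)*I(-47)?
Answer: -7350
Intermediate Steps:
((7*(-5))*5)*I(-47) = ((7*(-5))*5)*42 = -35*5*42 = -175*42 = -7350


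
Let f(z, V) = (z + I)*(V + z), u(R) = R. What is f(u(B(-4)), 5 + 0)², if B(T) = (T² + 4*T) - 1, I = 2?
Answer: 16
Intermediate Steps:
B(T) = -1 + T² + 4*T
f(z, V) = (2 + z)*(V + z) (f(z, V) = (z + 2)*(V + z) = (2 + z)*(V + z))
f(u(B(-4)), 5 + 0)² = ((-1 + (-4)² + 4*(-4))² + 2*(5 + 0) + 2*(-1 + (-4)² + 4*(-4)) + (5 + 0)*(-1 + (-4)² + 4*(-4)))² = ((-1 + 16 - 16)² + 2*5 + 2*(-1 + 16 - 16) + 5*(-1 + 16 - 16))² = ((-1)² + 10 + 2*(-1) + 5*(-1))² = (1 + 10 - 2 - 5)² = 4² = 16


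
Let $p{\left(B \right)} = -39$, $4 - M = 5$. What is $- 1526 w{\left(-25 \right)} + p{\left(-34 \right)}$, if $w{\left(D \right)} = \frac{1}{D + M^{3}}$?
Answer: $\frac{256}{13} \approx 19.692$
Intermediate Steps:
$M = -1$ ($M = 4 - 5 = -1$)
$w{\left(D \right)} = \frac{1}{-1 + D}$ ($w{\left(D \right)} = \frac{1}{D + \left(-1\right)^{3}} = \frac{1}{D - 1} = \frac{1}{-1 + D}$)
$- 1526 w{\left(-25 \right)} + p{\left(-34 \right)} = - \frac{1526}{-1 - 25} - 39 = - \frac{1526}{-26} - 39 = \left(-1526\right) \left(- \frac{1}{26}\right) - 39 = \frac{763}{13} - 39 = \frac{256}{13}$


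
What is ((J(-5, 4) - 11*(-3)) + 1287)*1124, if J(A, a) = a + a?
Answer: 1492672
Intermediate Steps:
J(A, a) = 2*a
((J(-5, 4) - 11*(-3)) + 1287)*1124 = ((2*4 - 11*(-3)) + 1287)*1124 = ((8 + 33) + 1287)*1124 = (41 + 1287)*1124 = 1328*1124 = 1492672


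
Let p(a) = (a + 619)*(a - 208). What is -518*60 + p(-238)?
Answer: -201006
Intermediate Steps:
p(a) = (-208 + a)*(619 + a) (p(a) = (619 + a)*(-208 + a) = (-208 + a)*(619 + a))
-518*60 + p(-238) = -518*60 + (-128752 + (-238)² + 411*(-238)) = -31080 + (-128752 + 56644 - 97818) = -31080 - 169926 = -201006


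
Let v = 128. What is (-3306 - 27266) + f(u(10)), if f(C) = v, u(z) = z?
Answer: -30444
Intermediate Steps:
f(C) = 128
(-3306 - 27266) + f(u(10)) = (-3306 - 27266) + 128 = -30572 + 128 = -30444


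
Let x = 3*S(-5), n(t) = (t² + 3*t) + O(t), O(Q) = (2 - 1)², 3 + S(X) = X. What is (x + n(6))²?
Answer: 961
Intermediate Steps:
S(X) = -3 + X
O(Q) = 1 (O(Q) = 1² = 1)
n(t) = 1 + t² + 3*t (n(t) = (t² + 3*t) + 1 = 1 + t² + 3*t)
x = -24 (x = 3*(-3 - 5) = 3*(-8) = -24)
(x + n(6))² = (-24 + (1 + 6² + 3*6))² = (-24 + (1 + 36 + 18))² = (-24 + 55)² = 31² = 961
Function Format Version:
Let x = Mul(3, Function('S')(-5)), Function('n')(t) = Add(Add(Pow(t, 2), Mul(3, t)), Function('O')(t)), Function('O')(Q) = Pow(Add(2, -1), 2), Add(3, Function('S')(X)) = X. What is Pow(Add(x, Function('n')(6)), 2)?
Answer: 961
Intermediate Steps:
Function('S')(X) = Add(-3, X)
Function('O')(Q) = 1 (Function('O')(Q) = Pow(1, 2) = 1)
Function('n')(t) = Add(1, Pow(t, 2), Mul(3, t)) (Function('n')(t) = Add(Add(Pow(t, 2), Mul(3, t)), 1) = Add(1, Pow(t, 2), Mul(3, t)))
x = -24 (x = Mul(3, Add(-3, -5)) = Mul(3, -8) = -24)
Pow(Add(x, Function('n')(6)), 2) = Pow(Add(-24, Add(1, Pow(6, 2), Mul(3, 6))), 2) = Pow(Add(-24, Add(1, 36, 18)), 2) = Pow(Add(-24, 55), 2) = Pow(31, 2) = 961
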